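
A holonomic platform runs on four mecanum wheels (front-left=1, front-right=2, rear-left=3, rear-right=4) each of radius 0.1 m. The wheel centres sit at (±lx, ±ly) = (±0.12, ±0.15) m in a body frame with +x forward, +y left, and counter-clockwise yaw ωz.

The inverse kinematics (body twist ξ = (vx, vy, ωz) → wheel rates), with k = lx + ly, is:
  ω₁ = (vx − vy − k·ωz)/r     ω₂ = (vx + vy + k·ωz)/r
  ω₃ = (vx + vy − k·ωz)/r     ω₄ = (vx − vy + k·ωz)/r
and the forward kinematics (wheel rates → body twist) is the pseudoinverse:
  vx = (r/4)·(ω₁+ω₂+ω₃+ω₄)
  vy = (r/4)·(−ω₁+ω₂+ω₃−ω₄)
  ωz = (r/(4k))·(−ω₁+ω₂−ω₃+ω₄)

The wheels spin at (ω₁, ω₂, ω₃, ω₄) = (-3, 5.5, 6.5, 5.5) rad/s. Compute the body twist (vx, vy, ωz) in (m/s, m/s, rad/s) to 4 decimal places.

k = lx + ly = 0.12 + 0.15 = 0.2700
ω₁+ω₂+ω₃+ω₄ = 14.5000  →  vx = (0.1/4)·14.5000 = 0.3625
−ω₁+ω₂+ω₃−ω₄ = 9.5000  →  vy = (0.1/4)·9.5000 = 0.2375
−ω₁+ω₂−ω₃+ω₄ = 7.5000  →  ωz = (0.1/1.0800)·7.5000 = 0.6944

(0.3625, 0.2375, 0.6944)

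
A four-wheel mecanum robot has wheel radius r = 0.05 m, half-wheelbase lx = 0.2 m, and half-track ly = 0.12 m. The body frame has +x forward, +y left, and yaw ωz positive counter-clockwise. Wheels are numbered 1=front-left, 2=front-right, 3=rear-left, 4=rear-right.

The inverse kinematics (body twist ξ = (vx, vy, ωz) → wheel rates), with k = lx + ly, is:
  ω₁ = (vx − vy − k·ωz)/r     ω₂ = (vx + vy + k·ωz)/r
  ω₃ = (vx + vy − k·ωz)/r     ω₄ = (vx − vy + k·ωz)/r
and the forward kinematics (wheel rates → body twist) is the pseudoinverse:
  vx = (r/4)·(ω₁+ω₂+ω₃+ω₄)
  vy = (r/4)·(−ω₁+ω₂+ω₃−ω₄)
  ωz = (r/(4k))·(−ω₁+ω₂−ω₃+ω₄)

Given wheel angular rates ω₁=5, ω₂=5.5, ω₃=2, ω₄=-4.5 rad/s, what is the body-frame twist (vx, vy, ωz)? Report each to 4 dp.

k = lx + ly = 0.2 + 0.12 = 0.3200
ω₁+ω₂+ω₃+ω₄ = 8.0000  →  vx = (0.05/4)·8.0000 = 0.1000
−ω₁+ω₂+ω₃−ω₄ = 7.0000  →  vy = (0.05/4)·7.0000 = 0.0875
−ω₁+ω₂−ω₃+ω₄ = -6.0000  →  ωz = (0.05/1.2800)·-6.0000 = -0.2344

(0.1000, 0.0875, -0.2344)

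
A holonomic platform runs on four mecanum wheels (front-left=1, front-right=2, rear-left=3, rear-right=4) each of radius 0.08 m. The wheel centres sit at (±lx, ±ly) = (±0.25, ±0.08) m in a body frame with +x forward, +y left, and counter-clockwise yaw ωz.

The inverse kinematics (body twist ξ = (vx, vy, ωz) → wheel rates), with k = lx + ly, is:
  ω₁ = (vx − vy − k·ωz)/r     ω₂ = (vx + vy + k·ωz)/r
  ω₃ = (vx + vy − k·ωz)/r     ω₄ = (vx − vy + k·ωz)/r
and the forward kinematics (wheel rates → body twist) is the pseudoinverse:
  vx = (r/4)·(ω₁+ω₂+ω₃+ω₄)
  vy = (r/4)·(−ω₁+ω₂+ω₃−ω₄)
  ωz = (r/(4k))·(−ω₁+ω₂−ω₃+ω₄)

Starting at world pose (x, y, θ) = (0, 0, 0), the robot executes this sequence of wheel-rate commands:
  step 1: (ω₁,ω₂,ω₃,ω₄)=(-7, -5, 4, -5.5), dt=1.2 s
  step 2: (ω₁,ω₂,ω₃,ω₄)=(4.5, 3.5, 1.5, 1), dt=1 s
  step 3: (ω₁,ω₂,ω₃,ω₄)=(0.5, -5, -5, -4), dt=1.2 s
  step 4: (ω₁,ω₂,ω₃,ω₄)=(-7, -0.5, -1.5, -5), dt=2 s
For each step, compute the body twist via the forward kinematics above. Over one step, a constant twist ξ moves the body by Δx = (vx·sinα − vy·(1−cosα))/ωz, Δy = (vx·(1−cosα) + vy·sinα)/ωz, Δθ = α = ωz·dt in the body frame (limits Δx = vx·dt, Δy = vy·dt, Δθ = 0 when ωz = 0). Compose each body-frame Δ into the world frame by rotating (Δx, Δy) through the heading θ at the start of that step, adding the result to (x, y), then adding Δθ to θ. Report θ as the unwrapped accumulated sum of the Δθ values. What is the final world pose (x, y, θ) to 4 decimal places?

step 1: ξ=(vx,vy,ωz)=(-0.2700, 0.2300, -0.4545), dt=1.2 → body Δ=(-0.2347, 0.3487, -0.5455) → world pose (-0.2347, 0.3487, -0.5455)
step 2: ξ=(vx,vy,ωz)=(0.2100, -0.0100, -0.0909), dt=1.0 → body Δ=(0.2093, -0.0195, -0.0909) → world pose (-0.0660, 0.2235, -0.6364)
step 3: ξ=(vx,vy,ωz)=(-0.2700, -0.1300, -0.2727), dt=1.2 → body Δ=(-0.3435, -0.1007, -0.3273) → world pose (-0.4021, 0.3466, -0.9636)
step 4: ξ=(vx,vy,ωz)=(-0.2800, 0.2000, 0.1818), dt=2.0 → body Δ=(-0.6197, 0.2905, 0.3636) → world pose (-0.5171, 1.0213, -0.6000)

(-0.5171, 1.0213, -0.6000)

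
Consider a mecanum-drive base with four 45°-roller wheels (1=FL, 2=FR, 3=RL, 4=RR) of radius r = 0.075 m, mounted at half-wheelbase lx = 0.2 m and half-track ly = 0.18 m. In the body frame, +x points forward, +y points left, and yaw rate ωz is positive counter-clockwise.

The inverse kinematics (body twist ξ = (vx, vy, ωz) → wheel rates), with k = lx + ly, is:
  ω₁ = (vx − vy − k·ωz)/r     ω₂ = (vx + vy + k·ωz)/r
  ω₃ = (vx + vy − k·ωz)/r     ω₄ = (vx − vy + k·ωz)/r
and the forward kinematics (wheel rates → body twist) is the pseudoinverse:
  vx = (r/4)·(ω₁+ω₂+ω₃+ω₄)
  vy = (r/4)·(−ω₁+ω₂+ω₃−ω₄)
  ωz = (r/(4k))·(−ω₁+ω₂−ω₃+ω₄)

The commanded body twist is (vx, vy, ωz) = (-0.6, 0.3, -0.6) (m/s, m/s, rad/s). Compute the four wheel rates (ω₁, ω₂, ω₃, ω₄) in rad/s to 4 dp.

(-8.9600, -7.0400, -0.9600, -15.0400)

k = lx + ly = 0.2 + 0.18 = 0.3800;  k·ωz = 0.3800·-0.6 = -0.2280
ω₁ (FL) = (vx − vy − k·ωz)/r = -0.6720/0.075 = -8.9600
ω₂ (FR) = (vx + vy + k·ωz)/r = -0.5280/0.075 = -7.0400
ω₃ (RL) = (vx + vy − k·ωz)/r = -0.0720/0.075 = -0.9600
ω₄ (RR) = (vx − vy + k·ωz)/r = -1.1280/0.075 = -15.0400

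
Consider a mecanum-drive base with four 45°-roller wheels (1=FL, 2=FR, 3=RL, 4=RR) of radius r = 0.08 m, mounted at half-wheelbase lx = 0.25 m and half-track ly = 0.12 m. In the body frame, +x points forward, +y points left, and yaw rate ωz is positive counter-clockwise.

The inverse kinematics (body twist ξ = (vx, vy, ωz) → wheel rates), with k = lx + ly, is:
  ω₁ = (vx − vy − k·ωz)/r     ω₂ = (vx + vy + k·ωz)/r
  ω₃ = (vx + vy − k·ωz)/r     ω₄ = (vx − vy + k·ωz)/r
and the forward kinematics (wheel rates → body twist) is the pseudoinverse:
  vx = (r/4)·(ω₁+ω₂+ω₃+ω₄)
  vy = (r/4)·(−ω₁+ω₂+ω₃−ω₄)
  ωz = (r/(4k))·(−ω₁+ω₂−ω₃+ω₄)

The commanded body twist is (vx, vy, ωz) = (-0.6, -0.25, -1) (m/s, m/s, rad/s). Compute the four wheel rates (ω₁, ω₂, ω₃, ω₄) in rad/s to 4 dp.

(0.2500, -15.2500, -6.0000, -9.0000)

k = lx + ly = 0.25 + 0.12 = 0.3700;  k·ωz = 0.3700·-1 = -0.3700
ω₁ (FL) = (vx − vy − k·ωz)/r = 0.0200/0.08 = 0.2500
ω₂ (FR) = (vx + vy + k·ωz)/r = -1.2200/0.08 = -15.2500
ω₃ (RL) = (vx + vy − k·ωz)/r = -0.4800/0.08 = -6.0000
ω₄ (RR) = (vx − vy + k·ωz)/r = -0.7200/0.08 = -9.0000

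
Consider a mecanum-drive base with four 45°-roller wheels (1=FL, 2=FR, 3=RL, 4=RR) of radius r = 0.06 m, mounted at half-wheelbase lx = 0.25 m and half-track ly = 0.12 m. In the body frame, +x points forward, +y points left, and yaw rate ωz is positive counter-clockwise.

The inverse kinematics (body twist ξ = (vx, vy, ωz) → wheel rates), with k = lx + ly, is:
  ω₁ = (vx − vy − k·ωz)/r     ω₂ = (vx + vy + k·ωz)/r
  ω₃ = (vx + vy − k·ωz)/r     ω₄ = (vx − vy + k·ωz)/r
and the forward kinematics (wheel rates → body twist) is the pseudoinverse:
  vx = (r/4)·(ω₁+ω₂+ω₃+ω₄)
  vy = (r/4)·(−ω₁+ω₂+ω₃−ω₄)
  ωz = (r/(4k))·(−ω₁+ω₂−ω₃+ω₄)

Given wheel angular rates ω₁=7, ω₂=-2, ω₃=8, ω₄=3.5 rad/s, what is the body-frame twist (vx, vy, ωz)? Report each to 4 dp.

(0.2475, -0.0675, -0.5473)

k = lx + ly = 0.25 + 0.12 = 0.3700
ω₁+ω₂+ω₃+ω₄ = 16.5000  →  vx = (0.06/4)·16.5000 = 0.2475
−ω₁+ω₂+ω₃−ω₄ = -4.5000  →  vy = (0.06/4)·-4.5000 = -0.0675
−ω₁+ω₂−ω₃+ω₄ = -13.5000  →  ωz = (0.06/1.4800)·-13.5000 = -0.5473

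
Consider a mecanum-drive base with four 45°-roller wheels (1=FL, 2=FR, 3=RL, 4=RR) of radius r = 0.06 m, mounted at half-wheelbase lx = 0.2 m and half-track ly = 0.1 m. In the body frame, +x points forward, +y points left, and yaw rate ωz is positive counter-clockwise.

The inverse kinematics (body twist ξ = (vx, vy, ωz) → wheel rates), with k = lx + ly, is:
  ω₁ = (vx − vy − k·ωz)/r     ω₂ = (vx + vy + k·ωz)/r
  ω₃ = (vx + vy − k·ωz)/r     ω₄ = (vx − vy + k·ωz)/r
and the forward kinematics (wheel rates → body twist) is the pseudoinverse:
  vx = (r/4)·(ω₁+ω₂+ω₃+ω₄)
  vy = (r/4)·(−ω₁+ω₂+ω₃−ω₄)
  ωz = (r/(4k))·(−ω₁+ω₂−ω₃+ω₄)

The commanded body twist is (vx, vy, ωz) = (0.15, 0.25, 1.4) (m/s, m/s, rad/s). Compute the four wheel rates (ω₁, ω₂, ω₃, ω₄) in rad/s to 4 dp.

k = lx + ly = 0.2 + 0.1 = 0.3000;  k·ωz = 0.3000·1.4 = 0.4200
ω₁ (FL) = (vx − vy − k·ωz)/r = -0.5200/0.06 = -8.6667
ω₂ (FR) = (vx + vy + k·ωz)/r = 0.8200/0.06 = 13.6667
ω₃ (RL) = (vx + vy − k·ωz)/r = -0.0200/0.06 = -0.3333
ω₄ (RR) = (vx − vy + k·ωz)/r = 0.3200/0.06 = 5.3333

(-8.6667, 13.6667, -0.3333, 5.3333)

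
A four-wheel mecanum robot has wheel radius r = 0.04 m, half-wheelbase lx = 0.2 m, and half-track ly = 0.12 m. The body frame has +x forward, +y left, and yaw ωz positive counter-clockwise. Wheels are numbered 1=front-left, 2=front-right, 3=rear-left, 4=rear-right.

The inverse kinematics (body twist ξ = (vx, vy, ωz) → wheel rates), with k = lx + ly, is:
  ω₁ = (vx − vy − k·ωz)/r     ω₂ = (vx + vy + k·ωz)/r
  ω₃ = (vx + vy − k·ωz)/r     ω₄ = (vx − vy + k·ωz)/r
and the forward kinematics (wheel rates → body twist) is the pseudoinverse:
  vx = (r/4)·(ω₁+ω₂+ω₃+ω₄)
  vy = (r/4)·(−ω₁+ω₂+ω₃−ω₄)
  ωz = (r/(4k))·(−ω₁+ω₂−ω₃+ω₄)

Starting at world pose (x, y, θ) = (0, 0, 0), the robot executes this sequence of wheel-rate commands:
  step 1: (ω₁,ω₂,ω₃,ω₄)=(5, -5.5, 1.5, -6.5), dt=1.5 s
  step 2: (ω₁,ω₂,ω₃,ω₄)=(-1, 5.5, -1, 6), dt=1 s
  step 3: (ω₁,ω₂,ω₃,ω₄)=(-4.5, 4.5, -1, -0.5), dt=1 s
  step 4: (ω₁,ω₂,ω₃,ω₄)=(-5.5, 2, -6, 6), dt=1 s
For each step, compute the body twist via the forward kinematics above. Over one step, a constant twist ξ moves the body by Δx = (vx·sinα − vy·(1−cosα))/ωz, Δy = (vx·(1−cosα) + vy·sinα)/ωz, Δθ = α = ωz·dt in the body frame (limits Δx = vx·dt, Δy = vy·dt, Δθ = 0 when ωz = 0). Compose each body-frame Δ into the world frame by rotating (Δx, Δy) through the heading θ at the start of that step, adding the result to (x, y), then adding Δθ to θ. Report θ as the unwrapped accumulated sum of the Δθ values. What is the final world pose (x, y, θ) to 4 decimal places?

step 1: ξ=(vx,vy,ωz)=(-0.0550, -0.0250, -0.5781), dt=1.5 → body Δ=(-0.0878, 0.0006, -0.8672) → world pose (-0.0878, 0.0006, -0.8672)
step 2: ξ=(vx,vy,ωz)=(0.0950, -0.0050, 0.4219), dt=1.0 → body Δ=(0.0932, 0.0149, 0.4219) → world pose (-0.0161, -0.0609, -0.4453)
step 3: ξ=(vx,vy,ωz)=(-0.0150, 0.0850, 0.2969), dt=1.0 → body Δ=(-0.0273, 0.0815, 0.2969) → world pose (-0.0056, 0.0245, -0.1484)
step 4: ξ=(vx,vy,ωz)=(-0.0350, -0.0450, 0.6094), dt=1.0 → body Δ=(-0.0196, -0.0526, 0.6094) → world pose (-0.0328, -0.0246, 0.4609)

(-0.0328, -0.0246, 0.4609)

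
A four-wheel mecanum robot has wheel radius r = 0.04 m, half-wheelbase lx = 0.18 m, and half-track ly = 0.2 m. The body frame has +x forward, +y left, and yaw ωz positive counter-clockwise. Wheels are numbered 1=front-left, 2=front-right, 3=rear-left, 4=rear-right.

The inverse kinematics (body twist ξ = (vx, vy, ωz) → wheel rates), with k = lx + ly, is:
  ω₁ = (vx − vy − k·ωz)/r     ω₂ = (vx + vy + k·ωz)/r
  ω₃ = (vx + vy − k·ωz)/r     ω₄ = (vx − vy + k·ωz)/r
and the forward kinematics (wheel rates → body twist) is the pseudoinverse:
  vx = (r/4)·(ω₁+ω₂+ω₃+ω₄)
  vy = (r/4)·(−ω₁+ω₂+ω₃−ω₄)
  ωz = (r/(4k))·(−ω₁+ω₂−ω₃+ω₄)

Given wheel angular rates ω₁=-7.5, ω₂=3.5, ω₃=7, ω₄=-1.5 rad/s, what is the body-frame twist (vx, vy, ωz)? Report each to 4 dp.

k = lx + ly = 0.18 + 0.2 = 0.3800
ω₁+ω₂+ω₃+ω₄ = 1.5000  →  vx = (0.04/4)·1.5000 = 0.0150
−ω₁+ω₂+ω₃−ω₄ = 19.5000  →  vy = (0.04/4)·19.5000 = 0.1950
−ω₁+ω₂−ω₃+ω₄ = 2.5000  →  ωz = (0.04/1.5200)·2.5000 = 0.0658

(0.0150, 0.1950, 0.0658)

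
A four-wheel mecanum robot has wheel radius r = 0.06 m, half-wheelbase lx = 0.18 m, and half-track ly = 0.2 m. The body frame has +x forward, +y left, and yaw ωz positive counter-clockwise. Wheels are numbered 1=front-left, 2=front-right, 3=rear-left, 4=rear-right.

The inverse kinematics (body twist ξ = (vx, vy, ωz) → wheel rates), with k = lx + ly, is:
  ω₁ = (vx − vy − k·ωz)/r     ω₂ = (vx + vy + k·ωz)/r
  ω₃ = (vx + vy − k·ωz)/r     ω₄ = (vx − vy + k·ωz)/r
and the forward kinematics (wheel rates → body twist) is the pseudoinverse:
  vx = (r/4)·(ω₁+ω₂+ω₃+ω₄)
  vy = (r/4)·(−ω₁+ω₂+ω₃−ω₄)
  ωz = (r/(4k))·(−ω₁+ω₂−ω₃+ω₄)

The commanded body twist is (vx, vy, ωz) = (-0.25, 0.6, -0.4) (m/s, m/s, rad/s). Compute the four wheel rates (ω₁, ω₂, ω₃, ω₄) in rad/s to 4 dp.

k = lx + ly = 0.18 + 0.2 = 0.3800;  k·ωz = 0.3800·-0.4 = -0.1520
ω₁ (FL) = (vx − vy − k·ωz)/r = -0.6980/0.06 = -11.6333
ω₂ (FR) = (vx + vy + k·ωz)/r = 0.1980/0.06 = 3.3000
ω₃ (RL) = (vx + vy − k·ωz)/r = 0.5020/0.06 = 8.3667
ω₄ (RR) = (vx − vy + k·ωz)/r = -1.0020/0.06 = -16.7000

(-11.6333, 3.3000, 8.3667, -16.7000)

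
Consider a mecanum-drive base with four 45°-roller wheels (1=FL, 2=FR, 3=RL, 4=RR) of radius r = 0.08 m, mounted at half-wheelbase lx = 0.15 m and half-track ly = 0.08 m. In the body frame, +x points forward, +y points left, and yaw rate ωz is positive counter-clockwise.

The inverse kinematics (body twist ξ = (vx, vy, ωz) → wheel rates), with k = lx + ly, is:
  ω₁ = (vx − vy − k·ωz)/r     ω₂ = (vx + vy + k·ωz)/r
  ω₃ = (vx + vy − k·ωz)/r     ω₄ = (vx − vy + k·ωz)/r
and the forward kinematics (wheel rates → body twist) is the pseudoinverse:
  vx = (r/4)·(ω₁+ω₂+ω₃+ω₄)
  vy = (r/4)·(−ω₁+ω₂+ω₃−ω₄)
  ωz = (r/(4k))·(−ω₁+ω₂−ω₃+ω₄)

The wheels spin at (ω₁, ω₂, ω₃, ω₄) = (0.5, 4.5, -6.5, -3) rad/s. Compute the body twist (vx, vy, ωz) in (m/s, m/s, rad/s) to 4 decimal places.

(-0.0900, 0.0100, 0.6522)

k = lx + ly = 0.15 + 0.08 = 0.2300
ω₁+ω₂+ω₃+ω₄ = -4.5000  →  vx = (0.08/4)·-4.5000 = -0.0900
−ω₁+ω₂+ω₃−ω₄ = 0.5000  →  vy = (0.08/4)·0.5000 = 0.0100
−ω₁+ω₂−ω₃+ω₄ = 7.5000  →  ωz = (0.08/0.9200)·7.5000 = 0.6522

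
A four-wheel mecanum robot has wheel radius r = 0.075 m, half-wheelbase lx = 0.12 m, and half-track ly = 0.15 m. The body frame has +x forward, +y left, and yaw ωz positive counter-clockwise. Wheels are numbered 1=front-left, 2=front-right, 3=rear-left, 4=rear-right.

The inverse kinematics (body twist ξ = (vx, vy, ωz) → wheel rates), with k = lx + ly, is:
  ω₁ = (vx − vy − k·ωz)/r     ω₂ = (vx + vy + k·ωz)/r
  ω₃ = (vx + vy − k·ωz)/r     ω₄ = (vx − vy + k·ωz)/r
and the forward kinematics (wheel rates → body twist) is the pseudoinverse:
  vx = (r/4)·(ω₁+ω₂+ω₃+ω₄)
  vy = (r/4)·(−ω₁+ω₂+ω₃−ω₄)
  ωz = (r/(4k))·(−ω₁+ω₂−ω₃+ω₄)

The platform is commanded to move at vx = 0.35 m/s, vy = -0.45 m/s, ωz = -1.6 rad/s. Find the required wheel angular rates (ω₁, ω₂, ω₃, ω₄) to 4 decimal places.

(16.4267, -7.0933, 4.4267, 4.9067)

k = lx + ly = 0.12 + 0.15 = 0.2700;  k·ωz = 0.2700·-1.6 = -0.4320
ω₁ (FL) = (vx − vy − k·ωz)/r = 1.2320/0.075 = 16.4267
ω₂ (FR) = (vx + vy + k·ωz)/r = -0.5320/0.075 = -7.0933
ω₃ (RL) = (vx + vy − k·ωz)/r = 0.3320/0.075 = 4.4267
ω₄ (RR) = (vx − vy + k·ωz)/r = 0.3680/0.075 = 4.9067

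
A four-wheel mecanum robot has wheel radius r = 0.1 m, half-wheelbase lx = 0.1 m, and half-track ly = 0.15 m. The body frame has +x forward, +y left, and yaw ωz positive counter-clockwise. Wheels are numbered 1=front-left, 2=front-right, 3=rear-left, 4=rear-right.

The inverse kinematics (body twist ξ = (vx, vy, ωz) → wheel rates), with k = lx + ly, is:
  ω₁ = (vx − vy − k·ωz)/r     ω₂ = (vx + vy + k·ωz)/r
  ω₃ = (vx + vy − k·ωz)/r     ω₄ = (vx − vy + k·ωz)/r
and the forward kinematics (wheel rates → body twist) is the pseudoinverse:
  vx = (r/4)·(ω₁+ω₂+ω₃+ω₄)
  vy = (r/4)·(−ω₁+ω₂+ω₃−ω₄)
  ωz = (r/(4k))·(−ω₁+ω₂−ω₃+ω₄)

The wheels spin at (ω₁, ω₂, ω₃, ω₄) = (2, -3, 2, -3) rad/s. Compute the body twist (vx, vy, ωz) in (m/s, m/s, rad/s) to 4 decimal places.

(-0.0500, 0.0000, -1.0000)

k = lx + ly = 0.1 + 0.15 = 0.2500
ω₁+ω₂+ω₃+ω₄ = -2.0000  →  vx = (0.1/4)·-2.0000 = -0.0500
−ω₁+ω₂+ω₃−ω₄ = 0.0000  →  vy = (0.1/4)·0.0000 = 0.0000
−ω₁+ω₂−ω₃+ω₄ = -10.0000  →  ωz = (0.1/1.0000)·-10.0000 = -1.0000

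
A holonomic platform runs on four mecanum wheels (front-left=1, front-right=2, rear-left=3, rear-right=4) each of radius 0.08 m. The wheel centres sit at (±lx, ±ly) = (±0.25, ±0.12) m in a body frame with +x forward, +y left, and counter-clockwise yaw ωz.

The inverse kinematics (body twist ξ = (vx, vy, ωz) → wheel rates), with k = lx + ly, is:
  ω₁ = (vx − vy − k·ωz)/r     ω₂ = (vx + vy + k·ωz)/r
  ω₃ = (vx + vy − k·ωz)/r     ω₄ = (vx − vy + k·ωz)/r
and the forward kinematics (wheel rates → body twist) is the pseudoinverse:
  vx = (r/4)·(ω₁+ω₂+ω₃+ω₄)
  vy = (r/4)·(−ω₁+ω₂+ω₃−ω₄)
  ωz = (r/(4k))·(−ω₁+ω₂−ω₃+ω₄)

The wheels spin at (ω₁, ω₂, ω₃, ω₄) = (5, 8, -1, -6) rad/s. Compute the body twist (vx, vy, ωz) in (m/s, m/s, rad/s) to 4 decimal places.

k = lx + ly = 0.25 + 0.12 = 0.3700
ω₁+ω₂+ω₃+ω₄ = 6.0000  →  vx = (0.08/4)·6.0000 = 0.1200
−ω₁+ω₂+ω₃−ω₄ = 8.0000  →  vy = (0.08/4)·8.0000 = 0.1600
−ω₁+ω₂−ω₃+ω₄ = -2.0000  →  ωz = (0.08/1.4800)·-2.0000 = -0.1081

(0.1200, 0.1600, -0.1081)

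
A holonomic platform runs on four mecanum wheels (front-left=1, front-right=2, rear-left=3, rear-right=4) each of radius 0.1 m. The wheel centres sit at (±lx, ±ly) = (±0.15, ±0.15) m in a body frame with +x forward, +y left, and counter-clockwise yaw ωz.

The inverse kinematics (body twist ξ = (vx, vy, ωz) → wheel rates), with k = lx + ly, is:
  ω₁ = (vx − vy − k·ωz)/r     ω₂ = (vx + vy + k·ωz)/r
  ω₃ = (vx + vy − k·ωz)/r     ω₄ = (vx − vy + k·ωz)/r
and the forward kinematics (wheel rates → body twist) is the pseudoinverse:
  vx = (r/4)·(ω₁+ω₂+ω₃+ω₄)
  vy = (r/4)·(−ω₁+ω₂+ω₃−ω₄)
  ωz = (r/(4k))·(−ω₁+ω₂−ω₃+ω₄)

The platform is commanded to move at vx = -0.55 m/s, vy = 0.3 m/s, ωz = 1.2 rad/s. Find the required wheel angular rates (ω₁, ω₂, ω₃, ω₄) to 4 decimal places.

k = lx + ly = 0.15 + 0.15 = 0.3000;  k·ωz = 0.3000·1.2 = 0.3600
ω₁ (FL) = (vx − vy − k·ωz)/r = -1.2100/0.1 = -12.1000
ω₂ (FR) = (vx + vy + k·ωz)/r = 0.1100/0.1 = 1.1000
ω₃ (RL) = (vx + vy − k·ωz)/r = -0.6100/0.1 = -6.1000
ω₄ (RR) = (vx − vy + k·ωz)/r = -0.4900/0.1 = -4.9000

(-12.1000, 1.1000, -6.1000, -4.9000)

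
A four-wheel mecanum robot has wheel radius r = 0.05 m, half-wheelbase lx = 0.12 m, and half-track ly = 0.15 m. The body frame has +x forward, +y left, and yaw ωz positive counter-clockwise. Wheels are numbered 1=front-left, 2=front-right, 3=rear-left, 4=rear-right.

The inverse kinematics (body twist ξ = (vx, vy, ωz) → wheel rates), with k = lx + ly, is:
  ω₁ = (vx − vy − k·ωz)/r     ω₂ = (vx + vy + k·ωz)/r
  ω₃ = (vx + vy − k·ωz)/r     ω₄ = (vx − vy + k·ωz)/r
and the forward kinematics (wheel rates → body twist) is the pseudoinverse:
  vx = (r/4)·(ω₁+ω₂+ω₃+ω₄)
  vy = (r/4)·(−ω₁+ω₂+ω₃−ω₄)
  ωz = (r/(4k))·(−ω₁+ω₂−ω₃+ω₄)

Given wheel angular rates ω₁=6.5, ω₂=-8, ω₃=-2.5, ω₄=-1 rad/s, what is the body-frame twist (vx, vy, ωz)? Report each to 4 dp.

k = lx + ly = 0.12 + 0.15 = 0.2700
ω₁+ω₂+ω₃+ω₄ = -5.0000  →  vx = (0.05/4)·-5.0000 = -0.0625
−ω₁+ω₂+ω₃−ω₄ = -16.0000  →  vy = (0.05/4)·-16.0000 = -0.2000
−ω₁+ω₂−ω₃+ω₄ = -13.0000  →  ωz = (0.05/1.0800)·-13.0000 = -0.6019

(-0.0625, -0.2000, -0.6019)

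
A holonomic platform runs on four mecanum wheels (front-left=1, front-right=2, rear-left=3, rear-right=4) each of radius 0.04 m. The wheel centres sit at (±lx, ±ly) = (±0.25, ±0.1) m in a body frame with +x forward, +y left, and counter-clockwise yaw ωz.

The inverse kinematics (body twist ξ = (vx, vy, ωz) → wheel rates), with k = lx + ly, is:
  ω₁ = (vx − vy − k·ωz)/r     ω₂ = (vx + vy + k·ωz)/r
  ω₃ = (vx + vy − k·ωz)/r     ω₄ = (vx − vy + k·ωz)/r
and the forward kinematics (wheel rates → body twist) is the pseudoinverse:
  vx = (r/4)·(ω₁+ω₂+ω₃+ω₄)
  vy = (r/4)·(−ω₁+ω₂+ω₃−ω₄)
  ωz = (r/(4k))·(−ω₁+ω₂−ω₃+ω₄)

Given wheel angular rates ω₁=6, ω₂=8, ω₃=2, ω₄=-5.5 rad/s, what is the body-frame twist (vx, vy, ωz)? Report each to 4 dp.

k = lx + ly = 0.25 + 0.1 = 0.3500
ω₁+ω₂+ω₃+ω₄ = 10.5000  →  vx = (0.04/4)·10.5000 = 0.1050
−ω₁+ω₂+ω₃−ω₄ = 9.5000  →  vy = (0.04/4)·9.5000 = 0.0950
−ω₁+ω₂−ω₃+ω₄ = -5.5000  →  ωz = (0.04/1.4000)·-5.5000 = -0.1571

(0.1050, 0.0950, -0.1571)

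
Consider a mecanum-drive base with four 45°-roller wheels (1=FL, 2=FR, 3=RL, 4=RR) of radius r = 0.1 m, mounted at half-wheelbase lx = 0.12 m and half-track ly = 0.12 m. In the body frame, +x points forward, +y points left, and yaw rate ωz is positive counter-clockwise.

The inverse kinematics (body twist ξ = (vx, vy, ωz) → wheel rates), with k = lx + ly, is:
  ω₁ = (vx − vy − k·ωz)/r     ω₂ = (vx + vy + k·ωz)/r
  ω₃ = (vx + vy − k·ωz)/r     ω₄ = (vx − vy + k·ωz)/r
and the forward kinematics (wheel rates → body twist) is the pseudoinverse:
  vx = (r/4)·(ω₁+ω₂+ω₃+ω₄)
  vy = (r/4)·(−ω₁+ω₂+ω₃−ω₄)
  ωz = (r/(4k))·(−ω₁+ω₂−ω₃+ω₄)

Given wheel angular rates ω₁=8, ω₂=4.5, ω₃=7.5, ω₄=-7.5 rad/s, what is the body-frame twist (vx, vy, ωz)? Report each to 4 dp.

(0.3125, 0.2875, -1.9271)

k = lx + ly = 0.12 + 0.12 = 0.2400
ω₁+ω₂+ω₃+ω₄ = 12.5000  →  vx = (0.1/4)·12.5000 = 0.3125
−ω₁+ω₂+ω₃−ω₄ = 11.5000  →  vy = (0.1/4)·11.5000 = 0.2875
−ω₁+ω₂−ω₃+ω₄ = -18.5000  →  ωz = (0.1/0.9600)·-18.5000 = -1.9271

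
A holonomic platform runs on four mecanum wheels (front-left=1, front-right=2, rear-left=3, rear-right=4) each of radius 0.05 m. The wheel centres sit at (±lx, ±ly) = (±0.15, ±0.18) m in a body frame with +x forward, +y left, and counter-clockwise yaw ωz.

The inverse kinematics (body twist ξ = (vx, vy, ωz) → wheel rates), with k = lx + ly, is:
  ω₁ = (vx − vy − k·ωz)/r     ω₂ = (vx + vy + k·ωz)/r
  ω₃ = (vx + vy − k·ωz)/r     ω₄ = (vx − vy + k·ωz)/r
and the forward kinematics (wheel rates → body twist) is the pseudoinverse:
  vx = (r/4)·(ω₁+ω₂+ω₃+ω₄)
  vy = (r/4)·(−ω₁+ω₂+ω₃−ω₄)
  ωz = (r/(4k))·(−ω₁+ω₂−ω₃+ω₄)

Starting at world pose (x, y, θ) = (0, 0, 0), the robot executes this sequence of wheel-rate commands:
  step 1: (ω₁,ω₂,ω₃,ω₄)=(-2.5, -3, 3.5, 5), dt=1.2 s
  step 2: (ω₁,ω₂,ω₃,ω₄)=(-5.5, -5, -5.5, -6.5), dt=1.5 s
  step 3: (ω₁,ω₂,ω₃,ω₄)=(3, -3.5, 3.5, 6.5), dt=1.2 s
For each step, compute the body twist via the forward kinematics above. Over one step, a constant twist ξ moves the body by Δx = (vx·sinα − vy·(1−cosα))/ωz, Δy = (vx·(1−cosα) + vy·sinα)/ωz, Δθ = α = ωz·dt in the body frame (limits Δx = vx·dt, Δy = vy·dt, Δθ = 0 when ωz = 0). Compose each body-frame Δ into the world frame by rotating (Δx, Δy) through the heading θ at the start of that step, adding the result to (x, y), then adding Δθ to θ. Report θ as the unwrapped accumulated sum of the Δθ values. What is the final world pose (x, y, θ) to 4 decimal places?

(-0.2437, -0.1650, -0.1420)

step 1: ξ=(vx,vy,ωz)=(0.0375, -0.0250, 0.0379), dt=1.2 → body Δ=(0.0457, -0.0290, 0.0455) → world pose (0.0457, -0.0290, 0.0455)
step 2: ξ=(vx,vy,ωz)=(-0.2812, 0.0188, -0.0189), dt=1.5 → body Δ=(-0.4214, 0.0341, -0.0284) → world pose (-0.3769, -0.0140, 0.0170)
step 3: ξ=(vx,vy,ωz)=(0.1188, -0.1188, -0.1326), dt=1.2 → body Δ=(0.1306, -0.1532, -0.1591) → world pose (-0.2437, -0.1650, -0.1420)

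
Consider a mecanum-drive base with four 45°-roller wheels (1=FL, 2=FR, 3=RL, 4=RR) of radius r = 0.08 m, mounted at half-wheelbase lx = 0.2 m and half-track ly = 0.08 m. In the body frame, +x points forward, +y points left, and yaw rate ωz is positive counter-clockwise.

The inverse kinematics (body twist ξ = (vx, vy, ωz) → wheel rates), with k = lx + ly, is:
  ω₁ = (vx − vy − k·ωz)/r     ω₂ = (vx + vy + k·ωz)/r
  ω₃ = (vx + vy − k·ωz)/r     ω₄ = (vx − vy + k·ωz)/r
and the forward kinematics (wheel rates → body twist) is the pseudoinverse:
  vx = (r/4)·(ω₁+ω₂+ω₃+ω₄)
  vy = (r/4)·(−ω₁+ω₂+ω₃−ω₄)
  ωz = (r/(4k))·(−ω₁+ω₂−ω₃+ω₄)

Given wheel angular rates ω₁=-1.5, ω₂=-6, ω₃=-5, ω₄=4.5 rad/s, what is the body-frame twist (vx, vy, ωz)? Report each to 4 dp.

k = lx + ly = 0.2 + 0.08 = 0.2800
ω₁+ω₂+ω₃+ω₄ = -8.0000  →  vx = (0.08/4)·-8.0000 = -0.1600
−ω₁+ω₂+ω₃−ω₄ = -14.0000  →  vy = (0.08/4)·-14.0000 = -0.2800
−ω₁+ω₂−ω₃+ω₄ = 5.0000  →  ωz = (0.08/1.1200)·5.0000 = 0.3571

(-0.1600, -0.2800, 0.3571)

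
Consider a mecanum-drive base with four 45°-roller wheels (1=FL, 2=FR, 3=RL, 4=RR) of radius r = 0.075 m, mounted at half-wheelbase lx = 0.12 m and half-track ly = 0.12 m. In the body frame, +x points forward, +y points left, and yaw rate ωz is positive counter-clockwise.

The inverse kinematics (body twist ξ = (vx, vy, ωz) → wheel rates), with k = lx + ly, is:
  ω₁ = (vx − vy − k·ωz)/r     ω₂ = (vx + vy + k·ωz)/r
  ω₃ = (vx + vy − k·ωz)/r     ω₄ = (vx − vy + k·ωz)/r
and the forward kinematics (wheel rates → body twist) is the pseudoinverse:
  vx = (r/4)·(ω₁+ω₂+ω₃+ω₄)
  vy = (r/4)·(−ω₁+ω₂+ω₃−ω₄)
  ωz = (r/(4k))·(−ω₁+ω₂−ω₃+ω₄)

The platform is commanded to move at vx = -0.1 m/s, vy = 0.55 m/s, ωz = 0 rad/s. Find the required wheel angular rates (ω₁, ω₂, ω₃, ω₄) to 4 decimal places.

k = lx + ly = 0.12 + 0.12 = 0.2400;  k·ωz = 0.2400·0 = 0.0000
ω₁ (FL) = (vx − vy − k·ωz)/r = -0.6500/0.075 = -8.6667
ω₂ (FR) = (vx + vy + k·ωz)/r = 0.4500/0.075 = 6.0000
ω₃ (RL) = (vx + vy − k·ωz)/r = 0.4500/0.075 = 6.0000
ω₄ (RR) = (vx − vy + k·ωz)/r = -0.6500/0.075 = -8.6667

(-8.6667, 6.0000, 6.0000, -8.6667)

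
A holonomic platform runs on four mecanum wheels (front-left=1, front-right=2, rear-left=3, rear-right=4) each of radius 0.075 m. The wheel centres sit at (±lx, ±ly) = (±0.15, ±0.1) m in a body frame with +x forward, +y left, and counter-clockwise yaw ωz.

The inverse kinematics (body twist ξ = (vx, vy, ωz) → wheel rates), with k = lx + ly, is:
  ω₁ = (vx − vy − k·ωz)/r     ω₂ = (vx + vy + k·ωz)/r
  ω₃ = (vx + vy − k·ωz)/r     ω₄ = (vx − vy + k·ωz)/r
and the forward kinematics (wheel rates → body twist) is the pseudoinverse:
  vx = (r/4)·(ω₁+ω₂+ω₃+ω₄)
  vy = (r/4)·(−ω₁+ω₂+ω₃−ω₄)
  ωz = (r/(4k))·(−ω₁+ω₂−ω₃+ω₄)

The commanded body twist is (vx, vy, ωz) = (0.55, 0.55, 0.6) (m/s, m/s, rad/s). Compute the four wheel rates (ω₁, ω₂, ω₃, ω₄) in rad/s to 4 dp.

(-2.0000, 16.6667, 12.6667, 2.0000)

k = lx + ly = 0.15 + 0.1 = 0.2500;  k·ωz = 0.2500·0.6 = 0.1500
ω₁ (FL) = (vx − vy − k·ωz)/r = -0.1500/0.075 = -2.0000
ω₂ (FR) = (vx + vy + k·ωz)/r = 1.2500/0.075 = 16.6667
ω₃ (RL) = (vx + vy − k·ωz)/r = 0.9500/0.075 = 12.6667
ω₄ (RR) = (vx − vy + k·ωz)/r = 0.1500/0.075 = 2.0000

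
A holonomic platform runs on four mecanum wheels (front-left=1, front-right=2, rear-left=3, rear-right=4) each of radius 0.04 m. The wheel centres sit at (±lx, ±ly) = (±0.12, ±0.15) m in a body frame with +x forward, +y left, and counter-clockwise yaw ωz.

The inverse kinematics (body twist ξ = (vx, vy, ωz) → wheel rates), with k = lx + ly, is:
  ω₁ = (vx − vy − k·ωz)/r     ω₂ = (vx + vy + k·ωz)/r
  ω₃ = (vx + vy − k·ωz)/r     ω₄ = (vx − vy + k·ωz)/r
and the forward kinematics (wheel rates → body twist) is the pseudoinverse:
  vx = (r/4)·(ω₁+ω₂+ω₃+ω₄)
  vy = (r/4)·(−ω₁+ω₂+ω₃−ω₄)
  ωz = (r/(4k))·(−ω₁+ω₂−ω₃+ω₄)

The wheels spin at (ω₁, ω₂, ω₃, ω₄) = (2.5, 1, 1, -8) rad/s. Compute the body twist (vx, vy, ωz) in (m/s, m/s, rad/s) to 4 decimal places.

(-0.0350, 0.0750, -0.3889)

k = lx + ly = 0.12 + 0.15 = 0.2700
ω₁+ω₂+ω₃+ω₄ = -3.5000  →  vx = (0.04/4)·-3.5000 = -0.0350
−ω₁+ω₂+ω₃−ω₄ = 7.5000  →  vy = (0.04/4)·7.5000 = 0.0750
−ω₁+ω₂−ω₃+ω₄ = -10.5000  →  ωz = (0.04/1.0800)·-10.5000 = -0.3889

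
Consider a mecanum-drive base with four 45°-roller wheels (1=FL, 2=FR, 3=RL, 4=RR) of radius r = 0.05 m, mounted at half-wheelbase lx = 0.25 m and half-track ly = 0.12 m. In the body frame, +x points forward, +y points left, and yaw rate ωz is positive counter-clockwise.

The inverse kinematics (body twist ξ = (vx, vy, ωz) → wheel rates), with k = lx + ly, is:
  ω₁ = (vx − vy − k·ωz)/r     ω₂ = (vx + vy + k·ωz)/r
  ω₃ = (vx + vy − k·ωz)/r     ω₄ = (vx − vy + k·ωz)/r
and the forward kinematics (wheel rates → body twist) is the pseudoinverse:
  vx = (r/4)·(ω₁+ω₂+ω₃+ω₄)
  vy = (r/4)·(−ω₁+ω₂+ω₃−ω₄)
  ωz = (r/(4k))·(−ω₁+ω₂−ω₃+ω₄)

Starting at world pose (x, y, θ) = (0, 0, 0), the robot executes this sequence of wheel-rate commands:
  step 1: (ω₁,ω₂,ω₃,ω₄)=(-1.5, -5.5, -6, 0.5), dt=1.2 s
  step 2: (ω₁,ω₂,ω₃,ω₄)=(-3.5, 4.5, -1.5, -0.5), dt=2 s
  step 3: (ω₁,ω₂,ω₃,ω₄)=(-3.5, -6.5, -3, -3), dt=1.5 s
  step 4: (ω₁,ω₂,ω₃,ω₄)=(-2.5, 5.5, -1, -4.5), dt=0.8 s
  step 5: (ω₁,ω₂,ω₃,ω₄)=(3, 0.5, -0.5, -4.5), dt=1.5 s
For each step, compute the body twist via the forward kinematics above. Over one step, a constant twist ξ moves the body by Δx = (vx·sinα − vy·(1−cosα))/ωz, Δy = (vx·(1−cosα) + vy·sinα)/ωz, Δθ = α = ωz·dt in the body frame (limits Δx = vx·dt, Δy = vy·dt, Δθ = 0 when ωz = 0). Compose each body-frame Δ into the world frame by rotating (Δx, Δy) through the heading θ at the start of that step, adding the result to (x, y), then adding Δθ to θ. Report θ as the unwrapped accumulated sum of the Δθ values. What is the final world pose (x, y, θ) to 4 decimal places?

(-0.6032, -0.1510, 0.3497)

step 1: ξ=(vx,vy,ωz)=(-0.1563, -0.1313, 0.0845), dt=1.2 → body Δ=(-0.1792, -0.1667, 0.1014) → world pose (-0.1792, -0.1667, 0.1014)
step 2: ξ=(vx,vy,ωz)=(-0.0125, 0.0875, 0.3041), dt=2.0 → body Δ=(-0.0751, 0.1570, 0.6081) → world pose (-0.2698, -0.0181, 0.7095)
step 3: ξ=(vx,vy,ωz)=(-0.2000, -0.0375, -0.1014), dt=1.5 → body Δ=(-0.3031, -0.0333, -0.1520) → world pose (-0.4781, -0.2408, 0.5574)
step 4: ξ=(vx,vy,ωz)=(-0.0312, 0.1438, 0.1520), dt=0.8 → body Δ=(-0.0319, 0.1132, 0.1216) → world pose (-0.5651, -0.1616, 0.6791)
step 5: ξ=(vx,vy,ωz)=(-0.0187, 0.0187, -0.2196), dt=1.5 → body Δ=(-0.0230, 0.0322, -0.3294) → world pose (-0.6032, -0.1510, 0.3497)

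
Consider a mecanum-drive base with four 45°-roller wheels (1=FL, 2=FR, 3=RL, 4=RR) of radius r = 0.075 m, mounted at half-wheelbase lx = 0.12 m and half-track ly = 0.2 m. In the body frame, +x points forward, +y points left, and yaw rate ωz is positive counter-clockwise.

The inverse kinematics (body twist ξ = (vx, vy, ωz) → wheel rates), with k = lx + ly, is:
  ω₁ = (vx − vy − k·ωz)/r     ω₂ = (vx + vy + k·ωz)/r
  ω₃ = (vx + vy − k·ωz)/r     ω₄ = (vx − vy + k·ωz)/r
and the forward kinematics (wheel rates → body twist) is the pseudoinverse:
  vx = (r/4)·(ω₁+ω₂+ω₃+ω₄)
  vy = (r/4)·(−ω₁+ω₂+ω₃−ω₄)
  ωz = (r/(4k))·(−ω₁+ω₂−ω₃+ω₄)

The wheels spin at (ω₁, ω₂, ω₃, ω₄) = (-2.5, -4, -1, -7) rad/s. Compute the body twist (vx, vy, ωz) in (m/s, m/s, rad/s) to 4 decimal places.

k = lx + ly = 0.12 + 0.2 = 0.3200
ω₁+ω₂+ω₃+ω₄ = -14.5000  →  vx = (0.075/4)·-14.5000 = -0.2719
−ω₁+ω₂+ω₃−ω₄ = 4.5000  →  vy = (0.075/4)·4.5000 = 0.0844
−ω₁+ω₂−ω₃+ω₄ = -7.5000  →  ωz = (0.075/1.2800)·-7.5000 = -0.4395

(-0.2719, 0.0844, -0.4395)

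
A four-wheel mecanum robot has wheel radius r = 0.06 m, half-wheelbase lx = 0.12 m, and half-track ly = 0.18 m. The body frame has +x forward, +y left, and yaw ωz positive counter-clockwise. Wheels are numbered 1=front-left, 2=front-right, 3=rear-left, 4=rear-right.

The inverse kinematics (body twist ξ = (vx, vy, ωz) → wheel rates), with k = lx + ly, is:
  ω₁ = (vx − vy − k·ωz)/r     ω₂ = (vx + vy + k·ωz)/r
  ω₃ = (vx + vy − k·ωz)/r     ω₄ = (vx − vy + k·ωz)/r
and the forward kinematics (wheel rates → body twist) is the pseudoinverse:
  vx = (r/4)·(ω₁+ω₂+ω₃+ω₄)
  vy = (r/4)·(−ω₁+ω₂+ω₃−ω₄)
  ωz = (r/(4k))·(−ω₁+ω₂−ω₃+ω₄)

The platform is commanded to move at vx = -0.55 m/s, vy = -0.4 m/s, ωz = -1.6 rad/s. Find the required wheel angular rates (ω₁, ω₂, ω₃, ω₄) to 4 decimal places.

(5.5000, -23.8333, -7.8333, -10.5000)

k = lx + ly = 0.12 + 0.18 = 0.3000;  k·ωz = 0.3000·-1.6 = -0.4800
ω₁ (FL) = (vx − vy − k·ωz)/r = 0.3300/0.06 = 5.5000
ω₂ (FR) = (vx + vy + k·ωz)/r = -1.4300/0.06 = -23.8333
ω₃ (RL) = (vx + vy − k·ωz)/r = -0.4700/0.06 = -7.8333
ω₄ (RR) = (vx − vy + k·ωz)/r = -0.6300/0.06 = -10.5000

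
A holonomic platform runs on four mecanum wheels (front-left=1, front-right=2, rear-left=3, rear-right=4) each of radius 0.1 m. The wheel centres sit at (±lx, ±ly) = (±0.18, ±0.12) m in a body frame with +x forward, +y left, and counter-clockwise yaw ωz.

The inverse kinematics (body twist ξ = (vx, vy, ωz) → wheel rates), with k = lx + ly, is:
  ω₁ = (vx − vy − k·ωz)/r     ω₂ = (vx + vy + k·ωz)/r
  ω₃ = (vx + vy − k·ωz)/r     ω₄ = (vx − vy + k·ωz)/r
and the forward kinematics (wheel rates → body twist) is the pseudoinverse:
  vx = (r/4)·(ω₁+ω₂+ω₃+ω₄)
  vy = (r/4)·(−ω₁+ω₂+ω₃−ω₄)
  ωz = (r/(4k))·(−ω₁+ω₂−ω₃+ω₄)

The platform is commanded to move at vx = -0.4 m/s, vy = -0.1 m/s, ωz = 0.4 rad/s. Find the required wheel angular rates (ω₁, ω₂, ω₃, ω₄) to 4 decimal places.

k = lx + ly = 0.18 + 0.12 = 0.3000;  k·ωz = 0.3000·0.4 = 0.1200
ω₁ (FL) = (vx − vy − k·ωz)/r = -0.4200/0.1 = -4.2000
ω₂ (FR) = (vx + vy + k·ωz)/r = -0.3800/0.1 = -3.8000
ω₃ (RL) = (vx + vy − k·ωz)/r = -0.6200/0.1 = -6.2000
ω₄ (RR) = (vx − vy + k·ωz)/r = -0.1800/0.1 = -1.8000

(-4.2000, -3.8000, -6.2000, -1.8000)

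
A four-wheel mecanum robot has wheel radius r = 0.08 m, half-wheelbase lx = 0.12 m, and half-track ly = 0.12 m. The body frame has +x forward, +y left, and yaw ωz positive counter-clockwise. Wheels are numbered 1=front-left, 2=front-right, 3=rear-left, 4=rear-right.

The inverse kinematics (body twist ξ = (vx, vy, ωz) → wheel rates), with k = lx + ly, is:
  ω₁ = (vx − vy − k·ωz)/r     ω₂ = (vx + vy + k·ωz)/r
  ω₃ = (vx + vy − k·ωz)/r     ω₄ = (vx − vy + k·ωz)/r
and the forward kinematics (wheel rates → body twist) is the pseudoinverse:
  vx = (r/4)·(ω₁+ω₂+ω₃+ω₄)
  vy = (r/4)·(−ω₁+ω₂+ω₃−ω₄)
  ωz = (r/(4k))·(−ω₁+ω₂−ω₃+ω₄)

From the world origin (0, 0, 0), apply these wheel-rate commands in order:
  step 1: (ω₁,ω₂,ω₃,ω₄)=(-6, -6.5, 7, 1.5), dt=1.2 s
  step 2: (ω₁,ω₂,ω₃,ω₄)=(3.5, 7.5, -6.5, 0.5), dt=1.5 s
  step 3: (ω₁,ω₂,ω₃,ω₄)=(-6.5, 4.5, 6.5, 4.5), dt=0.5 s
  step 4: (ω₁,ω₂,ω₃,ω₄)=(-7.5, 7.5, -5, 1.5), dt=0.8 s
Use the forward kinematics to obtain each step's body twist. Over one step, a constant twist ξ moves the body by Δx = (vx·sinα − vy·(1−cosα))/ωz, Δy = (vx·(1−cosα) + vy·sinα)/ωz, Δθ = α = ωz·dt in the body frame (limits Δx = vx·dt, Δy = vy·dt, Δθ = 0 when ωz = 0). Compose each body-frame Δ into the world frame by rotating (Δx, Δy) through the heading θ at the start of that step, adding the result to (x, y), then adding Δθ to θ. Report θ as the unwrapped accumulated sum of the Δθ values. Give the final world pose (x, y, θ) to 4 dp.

step 1: ξ=(vx,vy,ωz)=(-0.0800, 0.1000, -0.5000), dt=1.2 → body Δ=(-0.0554, 0.1409, -0.6000) → world pose (-0.0554, 0.1409, -0.6000)
step 2: ξ=(vx,vy,ωz)=(0.1000, -0.0600, 0.9167), dt=1.5 → body Δ=(0.1597, 0.0237, 1.3750) → world pose (0.0898, 0.0702, 0.7750)
step 3: ξ=(vx,vy,ωz)=(0.1800, 0.2600, 0.7500), dt=0.5 → body Δ=(0.0638, 0.1437, 0.3750) → world pose (0.0349, 0.2175, 1.1500)
step 4: ξ=(vx,vy,ωz)=(-0.0700, 0.1700, 1.7917), dt=0.8 → body Δ=(-0.1206, 0.0603, 1.4333) → world pose (-0.0694, 0.1321, 2.5833)

(-0.0694, 0.1321, 2.5833)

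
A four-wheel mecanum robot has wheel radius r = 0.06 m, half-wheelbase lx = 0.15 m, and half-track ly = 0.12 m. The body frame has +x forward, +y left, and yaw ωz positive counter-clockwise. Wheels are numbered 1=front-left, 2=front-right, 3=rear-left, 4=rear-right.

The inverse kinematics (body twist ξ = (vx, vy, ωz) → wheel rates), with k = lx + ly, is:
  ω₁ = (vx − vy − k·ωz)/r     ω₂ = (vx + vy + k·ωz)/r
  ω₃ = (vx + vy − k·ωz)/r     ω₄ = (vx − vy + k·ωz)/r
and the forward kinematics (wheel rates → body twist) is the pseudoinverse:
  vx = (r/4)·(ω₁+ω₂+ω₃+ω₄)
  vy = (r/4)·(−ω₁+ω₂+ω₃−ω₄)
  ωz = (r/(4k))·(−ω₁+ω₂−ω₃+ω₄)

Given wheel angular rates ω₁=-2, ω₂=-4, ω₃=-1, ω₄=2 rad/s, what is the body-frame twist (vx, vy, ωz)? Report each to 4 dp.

(-0.0750, -0.0750, 0.0556)

k = lx + ly = 0.15 + 0.12 = 0.2700
ω₁+ω₂+ω₃+ω₄ = -5.0000  →  vx = (0.06/4)·-5.0000 = -0.0750
−ω₁+ω₂+ω₃−ω₄ = -5.0000  →  vy = (0.06/4)·-5.0000 = -0.0750
−ω₁+ω₂−ω₃+ω₄ = 1.0000  →  ωz = (0.06/1.0800)·1.0000 = 0.0556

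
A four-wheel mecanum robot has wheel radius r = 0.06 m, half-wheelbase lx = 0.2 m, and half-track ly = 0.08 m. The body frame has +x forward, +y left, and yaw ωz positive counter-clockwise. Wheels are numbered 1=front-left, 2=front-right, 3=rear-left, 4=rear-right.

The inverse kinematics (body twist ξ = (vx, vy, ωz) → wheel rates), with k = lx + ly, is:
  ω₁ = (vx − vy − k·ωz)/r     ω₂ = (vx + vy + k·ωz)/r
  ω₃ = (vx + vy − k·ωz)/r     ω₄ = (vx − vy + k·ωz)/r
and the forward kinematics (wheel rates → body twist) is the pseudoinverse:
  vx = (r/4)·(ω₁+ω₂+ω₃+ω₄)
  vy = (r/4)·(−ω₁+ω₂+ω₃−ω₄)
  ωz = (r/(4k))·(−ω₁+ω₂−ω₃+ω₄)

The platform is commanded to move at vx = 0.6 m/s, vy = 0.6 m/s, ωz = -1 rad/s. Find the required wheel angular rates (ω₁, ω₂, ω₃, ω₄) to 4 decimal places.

k = lx + ly = 0.2 + 0.08 = 0.2800;  k·ωz = 0.2800·-1 = -0.2800
ω₁ (FL) = (vx − vy − k·ωz)/r = 0.2800/0.06 = 4.6667
ω₂ (FR) = (vx + vy + k·ωz)/r = 0.9200/0.06 = 15.3333
ω₃ (RL) = (vx + vy − k·ωz)/r = 1.4800/0.06 = 24.6667
ω₄ (RR) = (vx − vy + k·ωz)/r = -0.2800/0.06 = -4.6667

(4.6667, 15.3333, 24.6667, -4.6667)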